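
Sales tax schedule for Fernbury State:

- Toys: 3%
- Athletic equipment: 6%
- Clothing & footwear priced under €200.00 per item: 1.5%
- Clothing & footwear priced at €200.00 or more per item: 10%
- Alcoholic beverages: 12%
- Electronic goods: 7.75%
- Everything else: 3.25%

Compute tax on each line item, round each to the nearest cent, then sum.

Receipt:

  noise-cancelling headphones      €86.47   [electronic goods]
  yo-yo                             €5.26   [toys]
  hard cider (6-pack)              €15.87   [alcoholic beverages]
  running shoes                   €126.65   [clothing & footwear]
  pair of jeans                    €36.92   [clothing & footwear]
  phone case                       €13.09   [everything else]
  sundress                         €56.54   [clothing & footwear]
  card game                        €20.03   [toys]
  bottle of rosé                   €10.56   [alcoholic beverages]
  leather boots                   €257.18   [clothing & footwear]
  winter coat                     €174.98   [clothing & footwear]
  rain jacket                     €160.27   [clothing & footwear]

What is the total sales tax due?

Noise-cancelling headphones €86.47: electronic goods → 7.75% → €6.70
Yo-yo €5.26: toys → 3% → €0.16
Hard cider (6-pack) €15.87: alcoholic beverages → 12% → €1.90
Running shoes €126.65: clothing & footwear, under €200.00 → 1.5% → €1.90
Pair of jeans €36.92: clothing & footwear, under €200.00 → 1.5% → €0.55
Phone case €13.09: everything else → 3.25% → €0.43
Sundress €56.54: clothing & footwear, under €200.00 → 1.5% → €0.85
Card game €20.03: toys → 3% → €0.60
Bottle of rosé €10.56: alcoholic beverages → 12% → €1.27
Leather boots €257.18: clothing & footwear, €200.00 or more → 10% → €25.72
Winter coat €174.98: clothing & footwear, under €200.00 → 1.5% → €2.62
Rain jacket €160.27: clothing & footwear, under €200.00 → 1.5% → €2.40
Total tax = €6.70 + €0.16 + €1.90 + €1.90 + €0.55 + €0.43 + €0.85 + €0.60 + €1.27 + €25.72 + €2.62 + €2.40 = €45.10

€45.10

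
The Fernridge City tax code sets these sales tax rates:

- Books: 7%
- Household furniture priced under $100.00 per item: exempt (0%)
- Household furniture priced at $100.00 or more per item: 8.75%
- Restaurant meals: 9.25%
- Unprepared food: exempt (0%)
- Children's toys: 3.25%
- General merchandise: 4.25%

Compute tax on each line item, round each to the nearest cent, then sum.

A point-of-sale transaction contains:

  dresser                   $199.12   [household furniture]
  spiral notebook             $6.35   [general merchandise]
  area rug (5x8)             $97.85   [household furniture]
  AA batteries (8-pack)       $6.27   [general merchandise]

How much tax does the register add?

Dresser $199.12: household furniture, $100.00 or more → 8.75% → $17.42
Spiral notebook $6.35: general merchandise → 4.25% → $0.27
Area rug (5x8) $97.85: household furniture, under $100.00 → 0% → $0.00
AA batteries (8-pack) $6.27: general merchandise → 4.25% → $0.27
Total tax = $17.42 + $0.27 + $0.27 = $17.96

$17.96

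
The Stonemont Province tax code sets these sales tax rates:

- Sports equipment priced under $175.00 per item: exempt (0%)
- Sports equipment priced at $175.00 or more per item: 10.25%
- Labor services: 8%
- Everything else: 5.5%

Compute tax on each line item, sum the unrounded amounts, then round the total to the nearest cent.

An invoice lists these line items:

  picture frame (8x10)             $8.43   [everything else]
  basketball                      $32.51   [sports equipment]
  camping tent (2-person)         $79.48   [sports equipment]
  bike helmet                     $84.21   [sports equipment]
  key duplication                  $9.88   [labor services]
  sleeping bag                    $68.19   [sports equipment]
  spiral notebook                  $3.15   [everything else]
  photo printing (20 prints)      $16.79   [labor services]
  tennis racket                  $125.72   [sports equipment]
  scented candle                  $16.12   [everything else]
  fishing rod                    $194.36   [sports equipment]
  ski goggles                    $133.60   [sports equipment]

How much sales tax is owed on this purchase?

$23.58

Picture frame (8x10) $8.43: everything else → 5.5% → $0.46365
Basketball $32.51: sports equipment, under $175.00 → 0% → $0.00
Camping tent (2-person) $79.48: sports equipment, under $175.00 → 0% → $0.00
Bike helmet $84.21: sports equipment, under $175.00 → 0% → $0.00
Key duplication $9.88: labor services → 8% → $0.7904
Sleeping bag $68.19: sports equipment, under $175.00 → 0% → $0.00
Spiral notebook $3.15: everything else → 5.5% → $0.17325
Photo printing (20 prints) $16.79: labor services → 8% → $1.3432
Tennis racket $125.72: sports equipment, under $175.00 → 0% → $0.00
Scented candle $16.12: everything else → 5.5% → $0.8866
Fishing rod $194.36: sports equipment, $175.00 or more → 10.25% → $19.9219
Ski goggles $133.60: sports equipment, under $175.00 → 0% → $0.00
Unrounded tax sum = $23.579 → $23.58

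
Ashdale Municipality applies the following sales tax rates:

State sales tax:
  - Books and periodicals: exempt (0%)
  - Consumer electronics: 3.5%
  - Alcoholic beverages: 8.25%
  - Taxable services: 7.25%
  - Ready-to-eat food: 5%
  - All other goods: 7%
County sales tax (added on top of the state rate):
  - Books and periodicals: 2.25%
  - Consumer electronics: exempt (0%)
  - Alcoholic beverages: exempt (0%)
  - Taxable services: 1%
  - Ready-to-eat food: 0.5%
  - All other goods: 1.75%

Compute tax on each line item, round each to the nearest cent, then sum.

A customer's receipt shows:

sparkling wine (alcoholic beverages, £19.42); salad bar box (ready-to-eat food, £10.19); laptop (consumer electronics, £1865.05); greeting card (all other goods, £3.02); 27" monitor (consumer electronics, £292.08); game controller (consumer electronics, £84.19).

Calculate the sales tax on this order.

Sparkling wine £19.42: alcoholic beverages → 8.25% + 0% county = 8.25% → £1.60
Salad bar box £10.19: ready-to-eat food → 5% + 0.5% county = 5.5% → £0.56
Laptop £1865.05: consumer electronics → 3.5% + 0% county = 3.5% → £65.28
Greeting card £3.02: all other goods → 7% + 1.75% county = 8.75% → £0.26
27" monitor £292.08: consumer electronics → 3.5% + 0% county = 3.5% → £10.22
Game controller £84.19: consumer electronics → 3.5% + 0% county = 3.5% → £2.95
Total tax = £1.60 + £0.56 + £65.28 + £0.26 + £10.22 + £2.95 = £80.87

£80.87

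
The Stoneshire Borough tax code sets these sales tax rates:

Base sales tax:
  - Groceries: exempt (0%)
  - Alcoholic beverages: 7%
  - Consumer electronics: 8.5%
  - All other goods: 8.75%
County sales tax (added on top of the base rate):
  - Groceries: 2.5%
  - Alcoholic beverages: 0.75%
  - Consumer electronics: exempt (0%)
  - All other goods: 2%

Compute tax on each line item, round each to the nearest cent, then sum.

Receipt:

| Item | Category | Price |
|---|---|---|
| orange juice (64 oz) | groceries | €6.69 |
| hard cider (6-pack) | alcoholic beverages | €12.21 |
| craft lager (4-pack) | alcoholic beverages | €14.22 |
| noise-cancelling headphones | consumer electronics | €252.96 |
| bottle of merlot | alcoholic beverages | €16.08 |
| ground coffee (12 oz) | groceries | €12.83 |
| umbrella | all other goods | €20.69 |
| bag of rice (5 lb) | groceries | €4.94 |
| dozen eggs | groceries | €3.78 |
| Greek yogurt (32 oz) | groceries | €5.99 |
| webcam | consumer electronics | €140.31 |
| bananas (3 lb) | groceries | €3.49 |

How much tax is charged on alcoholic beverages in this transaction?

Hard cider (6-pack) €12.21: alcoholic beverages → 7% + 0.75% county = 7.75% → €0.95
Craft lager (4-pack) €14.22: alcoholic beverages → 7% + 0.75% county = 7.75% → €1.10
Bottle of merlot €16.08: alcoholic beverages → 7% + 0.75% county = 7.75% → €1.25
Tax on alcoholic beverages = €0.95 + €1.10 + €1.25 = €3.30

€3.30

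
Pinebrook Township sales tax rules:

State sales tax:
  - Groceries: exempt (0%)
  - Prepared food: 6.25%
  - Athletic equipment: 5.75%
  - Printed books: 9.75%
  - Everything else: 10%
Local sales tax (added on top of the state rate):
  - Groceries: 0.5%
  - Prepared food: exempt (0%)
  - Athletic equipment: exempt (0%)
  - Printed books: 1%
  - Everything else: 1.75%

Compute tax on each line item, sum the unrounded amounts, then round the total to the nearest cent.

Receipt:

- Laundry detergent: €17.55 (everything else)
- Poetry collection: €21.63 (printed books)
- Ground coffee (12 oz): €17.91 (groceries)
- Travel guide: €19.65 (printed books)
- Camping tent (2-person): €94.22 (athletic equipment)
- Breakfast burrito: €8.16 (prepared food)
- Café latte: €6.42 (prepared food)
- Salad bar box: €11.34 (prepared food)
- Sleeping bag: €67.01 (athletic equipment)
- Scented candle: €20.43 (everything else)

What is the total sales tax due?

Laundry detergent €17.55: everything else → 10% + 1.75% local = 11.75% → €2.062125
Poetry collection €21.63: printed books → 9.75% + 1% local = 10.75% → €2.325225
Ground coffee (12 oz) €17.91: groceries → 0% + 0.5% local = 0.5% → €0.08955
Travel guide €19.65: printed books → 9.75% + 1% local = 10.75% → €2.112375
Camping tent (2-person) €94.22: athletic equipment → 5.75% + 0% local = 5.75% → €5.41765
Breakfast burrito €8.16: prepared food → 6.25% + 0% local = 6.25% → €0.51
Café latte €6.42: prepared food → 6.25% + 0% local = 6.25% → €0.40125
Salad bar box €11.34: prepared food → 6.25% + 0% local = 6.25% → €0.70875
Sleeping bag €67.01: athletic equipment → 5.75% + 0% local = 5.75% → €3.853075
Scented candle €20.43: everything else → 10% + 1.75% local = 11.75% → €2.400525
Unrounded tax sum = €19.880525 → €19.88

€19.88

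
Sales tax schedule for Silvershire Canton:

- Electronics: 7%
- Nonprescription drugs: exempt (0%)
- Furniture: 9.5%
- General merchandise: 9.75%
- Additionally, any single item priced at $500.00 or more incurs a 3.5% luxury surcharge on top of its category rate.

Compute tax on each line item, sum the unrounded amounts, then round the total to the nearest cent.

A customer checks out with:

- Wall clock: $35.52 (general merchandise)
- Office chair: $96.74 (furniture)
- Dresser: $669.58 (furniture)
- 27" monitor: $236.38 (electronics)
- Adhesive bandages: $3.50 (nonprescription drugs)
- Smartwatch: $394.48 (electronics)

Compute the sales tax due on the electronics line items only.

$44.16

27" monitor $236.38: electronics → 7% → $16.5466
Smartwatch $394.48: electronics → 7% → $27.6136
Tax on electronics: unrounded sum = $44.1602 → $44.16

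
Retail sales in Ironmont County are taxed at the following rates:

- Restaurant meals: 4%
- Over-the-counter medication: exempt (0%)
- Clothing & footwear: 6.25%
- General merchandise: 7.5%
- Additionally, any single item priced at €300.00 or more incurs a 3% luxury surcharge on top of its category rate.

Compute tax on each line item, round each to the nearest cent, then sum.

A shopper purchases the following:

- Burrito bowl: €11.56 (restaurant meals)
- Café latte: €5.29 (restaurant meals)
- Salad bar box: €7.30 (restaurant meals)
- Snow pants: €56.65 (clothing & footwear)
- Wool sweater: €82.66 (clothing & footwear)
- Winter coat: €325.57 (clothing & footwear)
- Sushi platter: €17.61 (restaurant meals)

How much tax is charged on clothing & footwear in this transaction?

€38.83

Snow pants €56.65: clothing & footwear → 6.25% → €3.54
Wool sweater €82.66: clothing & footwear → 6.25% → €5.17
Winter coat €325.57: clothing & footwear → 6.25% + 3% surcharge = 9.25% → €30.12
Tax on clothing & footwear = €3.54 + €5.17 + €30.12 = €38.83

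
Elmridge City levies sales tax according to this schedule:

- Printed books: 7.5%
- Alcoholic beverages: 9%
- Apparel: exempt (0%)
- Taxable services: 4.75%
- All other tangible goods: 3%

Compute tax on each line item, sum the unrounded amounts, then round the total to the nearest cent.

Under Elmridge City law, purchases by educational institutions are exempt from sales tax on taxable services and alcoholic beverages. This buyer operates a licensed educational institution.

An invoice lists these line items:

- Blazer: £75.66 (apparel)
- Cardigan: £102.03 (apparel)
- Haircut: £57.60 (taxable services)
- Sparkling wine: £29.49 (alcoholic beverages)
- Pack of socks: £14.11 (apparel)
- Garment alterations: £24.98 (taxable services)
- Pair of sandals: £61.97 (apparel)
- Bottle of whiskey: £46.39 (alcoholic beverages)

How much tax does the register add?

Blazer £75.66: apparel → 0% → £0.00
Cardigan £102.03: apparel → 0% → £0.00
Haircut £57.60: taxable services, buyer-exempt → 0% → £0.00
Sparkling wine £29.49: alcoholic beverages, buyer-exempt → 0% → £0.00
Pack of socks £14.11: apparel → 0% → £0.00
Garment alterations £24.98: taxable services, buyer-exempt → 0% → £0.00
Pair of sandals £61.97: apparel → 0% → £0.00
Bottle of whiskey £46.39: alcoholic beverages, buyer-exempt → 0% → £0.00
Unrounded tax sum = £0.00 → £0.00

£0.00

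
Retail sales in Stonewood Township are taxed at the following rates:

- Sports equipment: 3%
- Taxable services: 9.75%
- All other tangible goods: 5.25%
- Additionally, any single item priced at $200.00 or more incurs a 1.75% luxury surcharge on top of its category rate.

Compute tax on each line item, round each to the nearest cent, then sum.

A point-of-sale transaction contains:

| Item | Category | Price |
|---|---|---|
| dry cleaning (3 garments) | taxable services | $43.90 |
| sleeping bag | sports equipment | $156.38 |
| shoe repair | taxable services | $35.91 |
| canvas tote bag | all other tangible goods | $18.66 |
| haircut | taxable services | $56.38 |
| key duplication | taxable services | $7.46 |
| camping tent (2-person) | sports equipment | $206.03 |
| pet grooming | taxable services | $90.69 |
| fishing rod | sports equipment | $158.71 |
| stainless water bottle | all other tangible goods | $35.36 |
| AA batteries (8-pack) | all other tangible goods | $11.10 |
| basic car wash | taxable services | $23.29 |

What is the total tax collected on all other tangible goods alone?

Canvas tote bag $18.66: all other tangible goods → 5.25% → $0.98
Stainless water bottle $35.36: all other tangible goods → 5.25% → $1.86
AA batteries (8-pack) $11.10: all other tangible goods → 5.25% → $0.58
Tax on all other tangible goods = $0.98 + $1.86 + $0.58 = $3.42

$3.42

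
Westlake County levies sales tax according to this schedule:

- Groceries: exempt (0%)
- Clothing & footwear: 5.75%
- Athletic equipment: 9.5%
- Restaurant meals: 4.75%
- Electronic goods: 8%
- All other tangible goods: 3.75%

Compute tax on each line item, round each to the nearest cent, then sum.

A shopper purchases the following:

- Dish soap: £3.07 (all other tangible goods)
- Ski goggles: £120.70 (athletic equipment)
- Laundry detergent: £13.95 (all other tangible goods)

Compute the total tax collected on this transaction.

Dish soap £3.07: all other tangible goods → 3.75% → £0.12
Ski goggles £120.70: athletic equipment → 9.5% → £11.47
Laundry detergent £13.95: all other tangible goods → 3.75% → £0.52
Total tax = £0.12 + £11.47 + £0.52 = £12.11

£12.11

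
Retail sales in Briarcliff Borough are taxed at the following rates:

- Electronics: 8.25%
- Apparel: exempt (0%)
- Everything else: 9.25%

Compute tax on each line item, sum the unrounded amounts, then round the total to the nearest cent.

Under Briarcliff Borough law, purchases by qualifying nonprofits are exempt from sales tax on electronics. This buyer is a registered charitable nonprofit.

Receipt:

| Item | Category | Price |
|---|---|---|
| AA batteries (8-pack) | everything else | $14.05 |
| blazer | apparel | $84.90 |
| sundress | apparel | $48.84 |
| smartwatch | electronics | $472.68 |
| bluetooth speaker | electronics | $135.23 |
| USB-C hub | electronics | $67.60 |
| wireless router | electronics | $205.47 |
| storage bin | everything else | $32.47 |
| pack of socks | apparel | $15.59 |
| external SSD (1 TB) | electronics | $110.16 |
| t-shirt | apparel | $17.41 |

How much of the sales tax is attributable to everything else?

$4.30

AA batteries (8-pack) $14.05: everything else → 9.25% → $1.299625
Storage bin $32.47: everything else → 9.25% → $3.003475
Tax on everything else: unrounded sum = $4.3031 → $4.30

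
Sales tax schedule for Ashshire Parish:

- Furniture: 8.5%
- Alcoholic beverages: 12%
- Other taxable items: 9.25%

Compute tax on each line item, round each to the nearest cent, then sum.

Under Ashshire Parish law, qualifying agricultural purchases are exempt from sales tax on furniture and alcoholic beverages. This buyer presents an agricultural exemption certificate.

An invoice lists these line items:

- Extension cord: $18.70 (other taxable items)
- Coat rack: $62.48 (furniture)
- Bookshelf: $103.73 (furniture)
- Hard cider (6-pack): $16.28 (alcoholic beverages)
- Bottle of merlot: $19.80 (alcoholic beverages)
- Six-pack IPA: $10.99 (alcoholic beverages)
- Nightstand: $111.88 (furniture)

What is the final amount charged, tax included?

Extension cord $18.70: other taxable items → 9.25% → $1.73
Coat rack $62.48: furniture, buyer-exempt → 0% → $0.00
Bookshelf $103.73: furniture, buyer-exempt → 0% → $0.00
Hard cider (6-pack) $16.28: alcoholic beverages, buyer-exempt → 0% → $0.00
Bottle of merlot $19.80: alcoholic beverages, buyer-exempt → 0% → $0.00
Six-pack IPA $10.99: alcoholic beverages, buyer-exempt → 0% → $0.00
Nightstand $111.88: furniture, buyer-exempt → 0% → $0.00
Subtotal = $343.86; tax = $1.73; total due = $345.59

$345.59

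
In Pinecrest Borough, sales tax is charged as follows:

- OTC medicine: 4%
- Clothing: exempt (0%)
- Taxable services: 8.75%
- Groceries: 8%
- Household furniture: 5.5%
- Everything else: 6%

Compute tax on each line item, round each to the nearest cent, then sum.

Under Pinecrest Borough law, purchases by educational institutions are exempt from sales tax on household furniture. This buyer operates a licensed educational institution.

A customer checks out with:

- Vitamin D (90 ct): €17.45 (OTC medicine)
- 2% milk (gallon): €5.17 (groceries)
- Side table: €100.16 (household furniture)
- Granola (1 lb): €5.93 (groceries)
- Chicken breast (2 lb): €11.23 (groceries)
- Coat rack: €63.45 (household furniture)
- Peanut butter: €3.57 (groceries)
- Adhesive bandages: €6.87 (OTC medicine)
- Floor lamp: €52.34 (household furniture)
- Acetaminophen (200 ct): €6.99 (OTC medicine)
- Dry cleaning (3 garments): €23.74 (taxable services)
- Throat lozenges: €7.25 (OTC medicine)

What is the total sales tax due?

€5.69

Vitamin D (90 ct) €17.45: OTC medicine → 4% → €0.70
2% milk (gallon) €5.17: groceries → 8% → €0.41
Side table €100.16: household furniture, buyer-exempt → 0% → €0.00
Granola (1 lb) €5.93: groceries → 8% → €0.47
Chicken breast (2 lb) €11.23: groceries → 8% → €0.90
Coat rack €63.45: household furniture, buyer-exempt → 0% → €0.00
Peanut butter €3.57: groceries → 8% → €0.29
Adhesive bandages €6.87: OTC medicine → 4% → €0.27
Floor lamp €52.34: household furniture, buyer-exempt → 0% → €0.00
Acetaminophen (200 ct) €6.99: OTC medicine → 4% → €0.28
Dry cleaning (3 garments) €23.74: taxable services → 8.75% → €2.08
Throat lozenges €7.25: OTC medicine → 4% → €0.29
Total tax = €0.70 + €0.41 + €0.47 + €0.90 + €0.29 + €0.27 + €0.28 + €2.08 + €0.29 = €5.69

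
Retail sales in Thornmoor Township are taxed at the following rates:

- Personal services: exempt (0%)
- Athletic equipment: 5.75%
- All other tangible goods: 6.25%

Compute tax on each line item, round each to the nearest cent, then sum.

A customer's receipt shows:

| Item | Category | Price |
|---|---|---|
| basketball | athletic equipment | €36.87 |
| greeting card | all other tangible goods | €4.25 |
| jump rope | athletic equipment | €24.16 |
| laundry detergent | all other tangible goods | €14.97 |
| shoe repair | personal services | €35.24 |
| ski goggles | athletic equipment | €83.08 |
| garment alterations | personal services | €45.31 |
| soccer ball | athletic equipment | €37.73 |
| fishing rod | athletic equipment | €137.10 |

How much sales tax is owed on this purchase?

Basketball €36.87: athletic equipment → 5.75% → €2.12
Greeting card €4.25: all other tangible goods → 6.25% → €0.27
Jump rope €24.16: athletic equipment → 5.75% → €1.39
Laundry detergent €14.97: all other tangible goods → 6.25% → €0.94
Shoe repair €35.24: personal services → 0% → €0.00
Ski goggles €83.08: athletic equipment → 5.75% → €4.78
Garment alterations €45.31: personal services → 0% → €0.00
Soccer ball €37.73: athletic equipment → 5.75% → €2.17
Fishing rod €137.10: athletic equipment → 5.75% → €7.88
Total tax = €2.12 + €0.27 + €1.39 + €0.94 + €4.78 + €2.17 + €7.88 = €19.55

€19.55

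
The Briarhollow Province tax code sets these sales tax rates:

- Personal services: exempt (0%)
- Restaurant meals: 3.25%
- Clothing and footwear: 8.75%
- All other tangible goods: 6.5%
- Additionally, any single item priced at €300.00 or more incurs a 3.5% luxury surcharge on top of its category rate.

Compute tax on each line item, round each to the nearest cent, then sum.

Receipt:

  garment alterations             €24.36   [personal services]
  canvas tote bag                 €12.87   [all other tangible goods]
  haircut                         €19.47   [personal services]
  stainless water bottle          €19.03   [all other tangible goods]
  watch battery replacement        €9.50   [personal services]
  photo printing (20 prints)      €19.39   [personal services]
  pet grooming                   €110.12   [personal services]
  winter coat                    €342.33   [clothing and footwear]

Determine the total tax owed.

€44.02

Garment alterations €24.36: personal services → 0% → €0.00
Canvas tote bag €12.87: all other tangible goods → 6.5% → €0.84
Haircut €19.47: personal services → 0% → €0.00
Stainless water bottle €19.03: all other tangible goods → 6.5% → €1.24
Watch battery replacement €9.50: personal services → 0% → €0.00
Photo printing (20 prints) €19.39: personal services → 0% → €0.00
Pet grooming €110.12: personal services → 0% → €0.00
Winter coat €342.33: clothing and footwear → 8.75% + 3.5% surcharge = 12.25% → €41.94
Total tax = €0.84 + €1.24 + €41.94 = €44.02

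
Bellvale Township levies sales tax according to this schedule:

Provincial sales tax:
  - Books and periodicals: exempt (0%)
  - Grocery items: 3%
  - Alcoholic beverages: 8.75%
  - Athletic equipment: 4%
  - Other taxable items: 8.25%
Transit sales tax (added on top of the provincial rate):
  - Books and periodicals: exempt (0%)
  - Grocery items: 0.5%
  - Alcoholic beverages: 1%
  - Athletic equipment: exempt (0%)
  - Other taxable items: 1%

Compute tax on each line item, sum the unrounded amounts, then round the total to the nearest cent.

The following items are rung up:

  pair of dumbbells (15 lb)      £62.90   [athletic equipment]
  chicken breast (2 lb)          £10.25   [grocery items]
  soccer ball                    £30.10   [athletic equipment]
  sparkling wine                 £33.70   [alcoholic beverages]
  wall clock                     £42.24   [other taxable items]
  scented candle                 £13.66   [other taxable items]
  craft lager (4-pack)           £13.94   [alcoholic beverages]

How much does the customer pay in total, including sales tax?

Pair of dumbbells (15 lb) £62.90: athletic equipment → 4% + 0% transit = 4% → £2.516
Chicken breast (2 lb) £10.25: grocery items → 3% + 0.5% transit = 3.5% → £0.35875
Soccer ball £30.10: athletic equipment → 4% + 0% transit = 4% → £1.204
Sparkling wine £33.70: alcoholic beverages → 8.75% + 1% transit = 9.75% → £3.28575
Wall clock £42.24: other taxable items → 8.25% + 1% transit = 9.25% → £3.9072
Scented candle £13.66: other taxable items → 8.25% + 1% transit = 9.25% → £1.26355
Craft lager (4-pack) £13.94: alcoholic beverages → 8.75% + 1% transit = 9.75% → £1.35915
Subtotal = £206.79; unrounded tax = £13.8944 → £13.89; total due = £220.68

£220.68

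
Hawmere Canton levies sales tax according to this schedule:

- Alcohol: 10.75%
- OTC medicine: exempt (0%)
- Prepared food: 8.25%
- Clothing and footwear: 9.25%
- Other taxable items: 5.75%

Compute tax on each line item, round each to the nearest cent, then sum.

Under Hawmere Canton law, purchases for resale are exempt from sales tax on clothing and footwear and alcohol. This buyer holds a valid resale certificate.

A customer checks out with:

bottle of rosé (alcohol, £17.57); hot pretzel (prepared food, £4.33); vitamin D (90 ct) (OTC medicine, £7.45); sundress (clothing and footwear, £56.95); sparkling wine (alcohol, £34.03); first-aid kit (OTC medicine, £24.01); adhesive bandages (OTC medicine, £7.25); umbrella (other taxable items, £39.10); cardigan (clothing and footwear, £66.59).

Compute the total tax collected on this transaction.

£2.61

Bottle of rosé £17.57: alcohol, buyer-exempt → 0% → £0.00
Hot pretzel £4.33: prepared food → 8.25% → £0.36
Vitamin D (90 ct) £7.45: OTC medicine → 0% → £0.00
Sundress £56.95: clothing and footwear, buyer-exempt → 0% → £0.00
Sparkling wine £34.03: alcohol, buyer-exempt → 0% → £0.00
First-aid kit £24.01: OTC medicine → 0% → £0.00
Adhesive bandages £7.25: OTC medicine → 0% → £0.00
Umbrella £39.10: other taxable items → 5.75% → £2.25
Cardigan £66.59: clothing and footwear, buyer-exempt → 0% → £0.00
Total tax = £0.36 + £2.25 = £2.61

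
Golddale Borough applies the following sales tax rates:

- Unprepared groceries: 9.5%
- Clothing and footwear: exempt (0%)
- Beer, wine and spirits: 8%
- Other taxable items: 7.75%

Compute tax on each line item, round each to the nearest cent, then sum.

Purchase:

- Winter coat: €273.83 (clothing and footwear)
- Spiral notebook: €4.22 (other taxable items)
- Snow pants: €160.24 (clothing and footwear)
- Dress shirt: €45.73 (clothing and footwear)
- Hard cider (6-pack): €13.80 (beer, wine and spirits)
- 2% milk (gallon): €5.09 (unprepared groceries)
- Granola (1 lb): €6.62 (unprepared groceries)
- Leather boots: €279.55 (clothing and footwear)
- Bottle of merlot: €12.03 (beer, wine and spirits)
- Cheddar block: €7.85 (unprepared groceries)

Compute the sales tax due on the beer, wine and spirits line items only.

€2.06

Hard cider (6-pack) €13.80: beer, wine and spirits → 8% → €1.10
Bottle of merlot €12.03: beer, wine and spirits → 8% → €0.96
Tax on beer, wine and spirits = €1.10 + €0.96 = €2.06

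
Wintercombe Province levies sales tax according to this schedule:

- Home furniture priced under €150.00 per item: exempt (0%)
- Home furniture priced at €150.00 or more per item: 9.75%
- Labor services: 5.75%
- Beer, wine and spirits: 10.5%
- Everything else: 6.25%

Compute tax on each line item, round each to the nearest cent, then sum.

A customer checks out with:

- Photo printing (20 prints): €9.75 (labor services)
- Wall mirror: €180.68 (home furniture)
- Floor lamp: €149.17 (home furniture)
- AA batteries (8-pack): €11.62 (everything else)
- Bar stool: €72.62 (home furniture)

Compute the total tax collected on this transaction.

€18.91

Photo printing (20 prints) €9.75: labor services → 5.75% → €0.56
Wall mirror €180.68: home furniture, €150.00 or more → 9.75% → €17.62
Floor lamp €149.17: home furniture, under €150.00 → 0% → €0.00
AA batteries (8-pack) €11.62: everything else → 6.25% → €0.73
Bar stool €72.62: home furniture, under €150.00 → 0% → €0.00
Total tax = €0.56 + €17.62 + €0.73 = €18.91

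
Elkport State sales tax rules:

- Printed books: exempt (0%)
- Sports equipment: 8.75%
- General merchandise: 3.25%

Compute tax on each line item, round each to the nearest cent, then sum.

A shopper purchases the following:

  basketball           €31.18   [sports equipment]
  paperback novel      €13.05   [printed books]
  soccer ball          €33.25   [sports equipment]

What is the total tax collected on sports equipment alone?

Basketball €31.18: sports equipment → 8.75% → €2.73
Soccer ball €33.25: sports equipment → 8.75% → €2.91
Tax on sports equipment = €2.73 + €2.91 = €5.64

€5.64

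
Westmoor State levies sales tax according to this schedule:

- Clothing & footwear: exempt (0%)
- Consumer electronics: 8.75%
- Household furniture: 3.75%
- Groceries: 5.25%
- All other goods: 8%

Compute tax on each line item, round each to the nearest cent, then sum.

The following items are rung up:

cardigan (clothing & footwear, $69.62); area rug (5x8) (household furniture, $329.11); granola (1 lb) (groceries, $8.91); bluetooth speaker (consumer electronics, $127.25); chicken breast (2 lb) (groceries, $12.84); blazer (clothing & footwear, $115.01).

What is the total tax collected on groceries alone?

Granola (1 lb) $8.91: groceries → 5.25% → $0.47
Chicken breast (2 lb) $12.84: groceries → 5.25% → $0.67
Tax on groceries = $0.47 + $0.67 = $1.14

$1.14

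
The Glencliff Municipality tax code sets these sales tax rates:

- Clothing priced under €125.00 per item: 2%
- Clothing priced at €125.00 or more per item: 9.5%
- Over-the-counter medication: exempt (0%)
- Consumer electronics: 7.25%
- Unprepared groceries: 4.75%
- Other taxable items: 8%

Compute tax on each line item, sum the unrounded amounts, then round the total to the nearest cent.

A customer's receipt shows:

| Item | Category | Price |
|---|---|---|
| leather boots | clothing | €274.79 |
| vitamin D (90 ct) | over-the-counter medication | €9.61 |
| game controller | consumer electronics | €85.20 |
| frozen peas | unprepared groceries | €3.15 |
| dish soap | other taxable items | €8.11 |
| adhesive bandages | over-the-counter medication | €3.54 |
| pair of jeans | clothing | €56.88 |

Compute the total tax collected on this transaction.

€34.22

Leather boots €274.79: clothing, €125.00 or more → 9.5% → €26.10505
Vitamin D (90 ct) €9.61: over-the-counter medication → 0% → €0.00
Game controller €85.20: consumer electronics → 7.25% → €6.177
Frozen peas €3.15: unprepared groceries → 4.75% → €0.149625
Dish soap €8.11: other taxable items → 8% → €0.6488
Adhesive bandages €3.54: over-the-counter medication → 0% → €0.00
Pair of jeans €56.88: clothing, under €125.00 → 2% → €1.1376
Unrounded tax sum = €34.218075 → €34.22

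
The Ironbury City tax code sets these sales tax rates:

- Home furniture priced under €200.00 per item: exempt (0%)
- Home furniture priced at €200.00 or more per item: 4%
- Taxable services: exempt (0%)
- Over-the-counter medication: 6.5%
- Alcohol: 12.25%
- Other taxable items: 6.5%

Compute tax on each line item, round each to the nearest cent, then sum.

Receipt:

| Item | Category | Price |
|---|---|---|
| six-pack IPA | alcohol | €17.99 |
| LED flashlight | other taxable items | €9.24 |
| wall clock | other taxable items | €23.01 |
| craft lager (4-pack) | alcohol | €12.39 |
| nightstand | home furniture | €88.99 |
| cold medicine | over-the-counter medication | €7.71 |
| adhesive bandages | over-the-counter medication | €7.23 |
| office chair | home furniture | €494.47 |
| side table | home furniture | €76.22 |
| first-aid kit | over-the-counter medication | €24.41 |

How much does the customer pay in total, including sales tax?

€789.82

Six-pack IPA €17.99: alcohol → 12.25% → €2.20
LED flashlight €9.24: other taxable items → 6.5% → €0.60
Wall clock €23.01: other taxable items → 6.5% → €1.50
Craft lager (4-pack) €12.39: alcohol → 12.25% → €1.52
Nightstand €88.99: home furniture, under €200.00 → 0% → €0.00
Cold medicine €7.71: over-the-counter medication → 6.5% → €0.50
Adhesive bandages €7.23: over-the-counter medication → 6.5% → €0.47
Office chair €494.47: home furniture, €200.00 or more → 4% → €19.78
Side table €76.22: home furniture, under €200.00 → 0% → €0.00
First-aid kit €24.41: over-the-counter medication → 6.5% → €1.59
Subtotal = €761.66; tax = €28.16; total due = €789.82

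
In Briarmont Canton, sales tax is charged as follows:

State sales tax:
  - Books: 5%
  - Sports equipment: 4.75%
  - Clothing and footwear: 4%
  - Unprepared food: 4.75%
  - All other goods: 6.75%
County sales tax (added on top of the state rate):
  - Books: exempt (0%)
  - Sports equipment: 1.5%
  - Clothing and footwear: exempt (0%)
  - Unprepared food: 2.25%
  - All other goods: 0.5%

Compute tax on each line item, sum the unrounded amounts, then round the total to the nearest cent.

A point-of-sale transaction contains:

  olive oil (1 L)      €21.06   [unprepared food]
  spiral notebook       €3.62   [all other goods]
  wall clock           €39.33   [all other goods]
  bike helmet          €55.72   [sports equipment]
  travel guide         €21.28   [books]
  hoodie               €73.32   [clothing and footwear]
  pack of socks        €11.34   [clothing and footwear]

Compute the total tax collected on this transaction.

€12.52

Olive oil (1 L) €21.06: unprepared food → 4.75% + 2.25% county = 7% → €1.4742
Spiral notebook €3.62: all other goods → 6.75% + 0.5% county = 7.25% → €0.26245
Wall clock €39.33: all other goods → 6.75% + 0.5% county = 7.25% → €2.851425
Bike helmet €55.72: sports equipment → 4.75% + 1.5% county = 6.25% → €3.4825
Travel guide €21.28: books → 5% + 0% county = 5% → €1.064
Hoodie €73.32: clothing and footwear → 4% + 0% county = 4% → €2.9328
Pack of socks €11.34: clothing and footwear → 4% + 0% county = 4% → €0.4536
Unrounded tax sum = €12.520975 → €12.52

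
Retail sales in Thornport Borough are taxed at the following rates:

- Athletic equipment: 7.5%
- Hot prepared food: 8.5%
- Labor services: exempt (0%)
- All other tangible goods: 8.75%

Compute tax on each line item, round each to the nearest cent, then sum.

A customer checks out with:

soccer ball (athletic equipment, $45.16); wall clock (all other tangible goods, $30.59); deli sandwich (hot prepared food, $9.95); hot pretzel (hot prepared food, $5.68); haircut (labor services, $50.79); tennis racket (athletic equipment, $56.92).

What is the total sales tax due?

$11.67

Soccer ball $45.16: athletic equipment → 7.5% → $3.39
Wall clock $30.59: all other tangible goods → 8.75% → $2.68
Deli sandwich $9.95: hot prepared food → 8.5% → $0.85
Hot pretzel $5.68: hot prepared food → 8.5% → $0.48
Haircut $50.79: labor services → 0% → $0.00
Tennis racket $56.92: athletic equipment → 7.5% → $4.27
Total tax = $3.39 + $2.68 + $0.85 + $0.48 + $4.27 = $11.67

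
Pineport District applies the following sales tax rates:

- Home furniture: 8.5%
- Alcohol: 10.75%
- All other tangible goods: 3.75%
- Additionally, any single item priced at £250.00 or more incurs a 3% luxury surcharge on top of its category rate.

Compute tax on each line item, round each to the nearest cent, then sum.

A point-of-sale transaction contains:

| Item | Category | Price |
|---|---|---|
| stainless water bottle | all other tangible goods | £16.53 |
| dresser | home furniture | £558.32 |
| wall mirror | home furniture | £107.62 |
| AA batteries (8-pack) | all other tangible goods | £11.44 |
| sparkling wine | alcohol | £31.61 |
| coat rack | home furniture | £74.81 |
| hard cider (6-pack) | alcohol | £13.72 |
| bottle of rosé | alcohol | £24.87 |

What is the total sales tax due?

£88.31

Stainless water bottle £16.53: all other tangible goods → 3.75% → £0.62
Dresser £558.32: home furniture → 8.5% + 3% surcharge = 11.5% → £64.21
Wall mirror £107.62: home furniture → 8.5% → £9.15
AA batteries (8-pack) £11.44: all other tangible goods → 3.75% → £0.43
Sparkling wine £31.61: alcohol → 10.75% → £3.40
Coat rack £74.81: home furniture → 8.5% → £6.36
Hard cider (6-pack) £13.72: alcohol → 10.75% → £1.47
Bottle of rosé £24.87: alcohol → 10.75% → £2.67
Total tax = £0.62 + £64.21 + £9.15 + £0.43 + £3.40 + £6.36 + £1.47 + £2.67 = £88.31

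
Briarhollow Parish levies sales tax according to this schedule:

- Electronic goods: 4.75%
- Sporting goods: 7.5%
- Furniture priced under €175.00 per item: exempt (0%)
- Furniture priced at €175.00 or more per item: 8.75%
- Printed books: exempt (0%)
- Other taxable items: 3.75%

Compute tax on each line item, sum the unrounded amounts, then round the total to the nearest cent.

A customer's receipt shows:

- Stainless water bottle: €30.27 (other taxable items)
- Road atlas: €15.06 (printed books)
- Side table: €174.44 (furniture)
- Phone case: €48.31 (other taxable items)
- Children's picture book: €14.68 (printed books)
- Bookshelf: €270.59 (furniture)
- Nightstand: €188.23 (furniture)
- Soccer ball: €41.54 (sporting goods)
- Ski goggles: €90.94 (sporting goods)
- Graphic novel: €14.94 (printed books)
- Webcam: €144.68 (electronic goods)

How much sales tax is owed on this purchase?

Stainless water bottle €30.27: other taxable items → 3.75% → €1.135125
Road atlas €15.06: printed books → 0% → €0.00
Side table €174.44: furniture, under €175.00 → 0% → €0.00
Phone case €48.31: other taxable items → 3.75% → €1.811625
Children's picture book €14.68: printed books → 0% → €0.00
Bookshelf €270.59: furniture, €175.00 or more → 8.75% → €23.676625
Nightstand €188.23: furniture, €175.00 or more → 8.75% → €16.470125
Soccer ball €41.54: sporting goods → 7.5% → €3.1155
Ski goggles €90.94: sporting goods → 7.5% → €6.8205
Graphic novel €14.94: printed books → 0% → €0.00
Webcam €144.68: electronic goods → 4.75% → €6.8723
Unrounded tax sum = €59.9018 → €59.90

€59.90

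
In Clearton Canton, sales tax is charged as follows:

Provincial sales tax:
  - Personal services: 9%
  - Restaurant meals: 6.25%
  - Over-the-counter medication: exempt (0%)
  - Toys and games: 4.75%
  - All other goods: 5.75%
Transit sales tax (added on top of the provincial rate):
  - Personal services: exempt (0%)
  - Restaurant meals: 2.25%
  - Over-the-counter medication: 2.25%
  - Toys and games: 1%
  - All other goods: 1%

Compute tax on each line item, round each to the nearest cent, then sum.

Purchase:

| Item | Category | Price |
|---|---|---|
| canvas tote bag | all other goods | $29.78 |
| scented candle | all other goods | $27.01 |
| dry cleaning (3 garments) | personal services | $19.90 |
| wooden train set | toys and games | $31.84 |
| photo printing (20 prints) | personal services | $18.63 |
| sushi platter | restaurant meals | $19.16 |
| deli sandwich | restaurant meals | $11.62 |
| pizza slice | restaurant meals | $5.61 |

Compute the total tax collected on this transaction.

$12.23

Canvas tote bag $29.78: all other goods → 5.75% + 1% transit = 6.75% → $2.01
Scented candle $27.01: all other goods → 5.75% + 1% transit = 6.75% → $1.82
Dry cleaning (3 garments) $19.90: personal services → 9% + 0% transit = 9% → $1.79
Wooden train set $31.84: toys and games → 4.75% + 1% transit = 5.75% → $1.83
Photo printing (20 prints) $18.63: personal services → 9% + 0% transit = 9% → $1.68
Sushi platter $19.16: restaurant meals → 6.25% + 2.25% transit = 8.5% → $1.63
Deli sandwich $11.62: restaurant meals → 6.25% + 2.25% transit = 8.5% → $0.99
Pizza slice $5.61: restaurant meals → 6.25% + 2.25% transit = 8.5% → $0.48
Total tax = $2.01 + $1.82 + $1.79 + $1.83 + $1.68 + $1.63 + $0.99 + $0.48 = $12.23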